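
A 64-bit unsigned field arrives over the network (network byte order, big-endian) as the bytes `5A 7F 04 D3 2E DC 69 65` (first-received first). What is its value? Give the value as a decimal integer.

6520936090526574949

Big-endian: lowest address holds the most-significant byte.
The bytes are already most-significant first: 0x5A7F04D32EDC6965.
0x5A7F04D32EDC6965 = 6520936090526574949.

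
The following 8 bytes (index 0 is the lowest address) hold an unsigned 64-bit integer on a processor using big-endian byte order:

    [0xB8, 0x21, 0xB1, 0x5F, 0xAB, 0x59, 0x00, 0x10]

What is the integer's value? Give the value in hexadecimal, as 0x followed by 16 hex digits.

0xB821B15FAB590010

Big-endian stores the most-significant byte at the lowest address.
The bytes are already most-significant first: 0xB821B15FAB590010.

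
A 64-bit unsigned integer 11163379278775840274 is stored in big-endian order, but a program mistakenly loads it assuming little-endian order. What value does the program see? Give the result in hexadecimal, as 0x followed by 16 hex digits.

11163379278775840274 in 64-bit hexadecimal is 0x9AEC4A4ED463EE12.
Stored big-endian, the bytes at ascending addresses are 9A EC 4A 4E D4 63 EE 12.
Read back as little-endian, the first byte is least significant, giving 0x12EE63D44E4AEC9A.

0x12EE63D44E4AEC9A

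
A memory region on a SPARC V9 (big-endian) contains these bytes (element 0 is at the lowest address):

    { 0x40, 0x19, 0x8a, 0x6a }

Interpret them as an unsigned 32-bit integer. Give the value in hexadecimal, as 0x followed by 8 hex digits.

0x40198A6A

Big-endian: lowest address holds the most-significant byte.
The bytes are already most-significant first: 0x40198A6A.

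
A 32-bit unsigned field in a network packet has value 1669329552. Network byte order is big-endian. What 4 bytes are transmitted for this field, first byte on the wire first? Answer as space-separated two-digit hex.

63 7F F2 90

1669329552 in hexadecimal, padded to 32 bits, is 0x637FF290.
Split into bytes (most-significant first): 63 7F F2 90.
Big-endian stores the most-significant byte at the lowest address.
So the memory order matches the most-significant-first order: 63 7F F2 90.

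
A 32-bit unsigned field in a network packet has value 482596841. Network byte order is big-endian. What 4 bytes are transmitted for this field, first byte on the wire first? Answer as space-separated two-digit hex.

1C C3 D7 E9

482596841 in hexadecimal, padded to 32 bits, is 0x1CC3D7E9.
Split into bytes (most-significant first): 1C C3 D7 E9.
Big-endian: lowest address holds the most-significant byte.
So the memory order matches the most-significant-first order: 1C C3 D7 E9.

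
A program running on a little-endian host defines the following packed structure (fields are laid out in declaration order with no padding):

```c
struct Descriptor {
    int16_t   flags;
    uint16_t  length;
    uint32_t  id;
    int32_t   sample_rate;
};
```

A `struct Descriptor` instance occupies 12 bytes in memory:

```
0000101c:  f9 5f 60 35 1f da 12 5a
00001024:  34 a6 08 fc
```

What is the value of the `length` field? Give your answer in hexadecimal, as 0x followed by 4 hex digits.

`length` follows `flags` (2 bytes), so it starts at byte offset 2 and occupies 2 bytes.
Bytes at offsets 2..3: 60 35.
Little-endian stores the least-significant byte at the lowest address.
Reassemble most-significant byte first: 35 60 → 0x3560.

0x3560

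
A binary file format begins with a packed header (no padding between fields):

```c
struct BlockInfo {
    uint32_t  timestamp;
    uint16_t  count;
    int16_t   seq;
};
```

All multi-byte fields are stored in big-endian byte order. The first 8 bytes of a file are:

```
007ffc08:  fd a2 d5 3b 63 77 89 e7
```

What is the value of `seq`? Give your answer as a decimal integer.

-30233

`seq` follows `timestamp` (4 B), `count` (2 B), so it starts at offset 4 + 2 = 6 and occupies 2 bytes.
Bytes at offsets 6..7: 89 E7.
Big-endian stores the most-significant byte at the lowest address.
The bytes are already most-significant first: 0x89E7.
Top bit is set, so as a signed 16-bit value this is 0x89E7 − 2^16 = -30233.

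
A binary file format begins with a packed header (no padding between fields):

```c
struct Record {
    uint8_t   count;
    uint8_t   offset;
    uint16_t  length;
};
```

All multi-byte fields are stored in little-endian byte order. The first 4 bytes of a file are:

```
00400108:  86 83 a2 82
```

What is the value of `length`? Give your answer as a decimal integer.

`length` follows `count` (1 B), `offset` (1 B), so it starts at offset 1 + 1 = 2 and occupies 2 bytes.
Bytes at offsets 2..3: A2 82.
In little-endian order the low byte comes first in memory.
Reassemble most-significant byte first: 82 A2 → 0x82A2.
0x82A2 = 33442.

33442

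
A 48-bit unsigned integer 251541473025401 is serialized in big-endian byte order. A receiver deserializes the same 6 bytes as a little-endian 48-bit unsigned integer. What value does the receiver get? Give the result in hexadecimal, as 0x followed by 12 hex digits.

0x795D2590C6E4

251541473025401 in 48-bit hexadecimal is 0xE4C690255D79.
Stored big-endian, the bytes at ascending addresses are E4 C6 90 25 5D 79.
Read back as little-endian, the first byte is least significant, giving 0x795D2590C6E4.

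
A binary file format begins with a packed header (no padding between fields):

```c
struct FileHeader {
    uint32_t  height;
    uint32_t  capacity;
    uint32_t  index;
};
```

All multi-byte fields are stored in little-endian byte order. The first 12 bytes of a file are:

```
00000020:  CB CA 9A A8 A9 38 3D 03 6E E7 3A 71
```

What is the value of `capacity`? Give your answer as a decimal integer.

`capacity` follows `height` (4 bytes), so it starts at byte offset 4 and occupies 4 bytes.
Bytes at offsets 4..7: A9 38 3D 03.
Little-endian stores the least-significant byte at the lowest address.
Reassemble most-significant byte first: 03 3D 38 A9 → 0x033D38A9.
0x033D38A9 = 54343849.

54343849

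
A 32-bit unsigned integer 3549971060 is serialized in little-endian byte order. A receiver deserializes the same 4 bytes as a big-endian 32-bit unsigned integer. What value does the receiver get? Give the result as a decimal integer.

1950521555

3549971060 in 32-bit hexadecimal is 0xD3984274.
Stored little-endian, the bytes at ascending addresses are 74 42 98 D3.
Read back as big-endian, the last byte is least significant, giving 0x744298D3.
0x744298D3 = 1950521555.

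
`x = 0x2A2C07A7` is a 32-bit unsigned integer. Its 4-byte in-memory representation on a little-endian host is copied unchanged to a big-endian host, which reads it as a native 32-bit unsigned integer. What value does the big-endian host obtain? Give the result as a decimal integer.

Stored little-endian, the bytes at ascending addresses are A7 07 2C 2A.
Read back as big-endian, the last byte is least significant, giving 0xA7072C2A.
0xA7072C2A = 2802265130.

2802265130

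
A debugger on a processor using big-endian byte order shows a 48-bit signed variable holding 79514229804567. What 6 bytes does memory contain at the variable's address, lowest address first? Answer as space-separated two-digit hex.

79514229804567 in hexadecimal, padded to 48 bits, is 0x4851596C0E17.
Split into bytes (most-significant first): 48 51 59 6C 0E 17.
In big-endian order the high byte comes first in memory.
So the memory order matches the most-significant-first order: 48 51 59 6C 0E 17.

48 51 59 6C 0E 17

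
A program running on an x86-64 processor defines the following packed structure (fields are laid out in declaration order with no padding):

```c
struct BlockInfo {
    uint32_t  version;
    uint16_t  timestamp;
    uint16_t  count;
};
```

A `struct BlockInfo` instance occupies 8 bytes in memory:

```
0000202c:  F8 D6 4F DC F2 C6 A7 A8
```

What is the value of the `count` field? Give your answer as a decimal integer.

43175

`count` follows `version` (4 B), `timestamp` (2 B), so it starts at offset 4 + 2 = 6 and occupies 2 bytes.
Bytes at offsets 6..7: A7 A8.
Little-endian stores the least-significant byte at the lowest address.
Reassemble most-significant byte first: A8 A7 → 0xA8A7.
0xA8A7 = 43175.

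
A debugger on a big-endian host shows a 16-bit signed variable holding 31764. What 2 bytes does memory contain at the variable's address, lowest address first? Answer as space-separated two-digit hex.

7C 14

31764 in hexadecimal, padded to 16 bits, is 0x7C14.
Split into bytes (most-significant first): 7C 14.
In big-endian order the high byte comes first in memory.
So the memory order matches the most-significant-first order: 7C 14.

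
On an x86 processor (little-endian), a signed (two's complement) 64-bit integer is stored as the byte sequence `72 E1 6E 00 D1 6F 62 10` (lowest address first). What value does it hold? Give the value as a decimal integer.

Little-endian: lowest address holds the least-significant byte.
Reassemble most-significant byte first: 10 62 6F D1 00 6E E1 72 → 0x10626FD1006EE172.
0x10626FD1006EE172 = 1180628995770605938.

1180628995770605938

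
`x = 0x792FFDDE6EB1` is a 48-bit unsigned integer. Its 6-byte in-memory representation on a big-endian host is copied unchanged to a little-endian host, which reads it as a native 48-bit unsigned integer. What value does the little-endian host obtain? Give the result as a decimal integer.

Stored big-endian, the bytes at ascending addresses are 79 2F FD DE 6E B1.
Read back as little-endian, the first byte is least significant, giving 0xB16EDEFD2F79.
0xB16EDEFD2F79 = 195089745653625.

195089745653625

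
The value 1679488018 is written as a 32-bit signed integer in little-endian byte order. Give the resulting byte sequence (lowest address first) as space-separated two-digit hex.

1679488018 in hexadecimal, padded to 32 bits, is 0x641AF412.
Split into bytes (most-significant first): 64 1A F4 12.
In little-endian order the low byte comes first in memory.
So at ascending addresses the bytes are 12 F4 1A 64.

12 F4 1A 64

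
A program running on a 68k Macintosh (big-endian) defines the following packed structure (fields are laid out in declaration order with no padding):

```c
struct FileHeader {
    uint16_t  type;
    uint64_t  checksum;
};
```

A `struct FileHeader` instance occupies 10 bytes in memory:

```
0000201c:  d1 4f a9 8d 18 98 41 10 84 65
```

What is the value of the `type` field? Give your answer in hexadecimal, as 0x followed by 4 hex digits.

0xD14F

`type` is the first field, at byte offset 0, occupying 2 bytes.
Bytes at offsets 0..1: D1 4F.
Big-endian stores the most-significant byte at the lowest address.
The bytes are already most-significant first: 0xD14F.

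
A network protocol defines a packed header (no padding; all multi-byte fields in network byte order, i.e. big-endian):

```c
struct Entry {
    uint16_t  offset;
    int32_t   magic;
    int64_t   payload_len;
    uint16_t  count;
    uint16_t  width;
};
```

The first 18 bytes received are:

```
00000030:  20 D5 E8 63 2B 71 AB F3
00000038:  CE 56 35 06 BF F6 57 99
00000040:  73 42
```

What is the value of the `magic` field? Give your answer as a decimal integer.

-396153999

`magic` follows `offset` (2 bytes), so it starts at byte offset 2 and occupies 4 bytes.
Bytes at offsets 2..5: E8 63 2B 71.
Big-endian: lowest address holds the most-significant byte.
The bytes are already most-significant first: 0xE8632B71.
Top bit is set, so as a signed 32-bit value this is 0xE8632B71 − 2^32 = -396153999.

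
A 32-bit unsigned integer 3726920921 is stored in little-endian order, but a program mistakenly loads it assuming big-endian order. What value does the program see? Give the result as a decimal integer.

3645646046

3726920921 in 32-bit hexadecimal is 0xDE244CD9.
Stored little-endian, the bytes at ascending addresses are D9 4C 24 DE.
Read back as big-endian, the last byte is least significant, giving 0xD94C24DE.
0xD94C24DE = 3645646046.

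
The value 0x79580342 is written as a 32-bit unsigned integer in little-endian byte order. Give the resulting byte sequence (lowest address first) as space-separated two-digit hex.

Split into bytes (most-significant first): 79 58 03 42.
Little-endian: lowest address holds the least-significant byte.
So at ascending addresses the bytes are 42 03 58 79.

42 03 58 79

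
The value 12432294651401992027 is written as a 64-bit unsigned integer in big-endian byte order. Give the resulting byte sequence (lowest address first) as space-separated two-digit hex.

AC 88 62 1D C7 CD F7 5B

12432294651401992027 in hexadecimal, padded to 64 bits, is 0xAC88621DC7CDF75B.
Split into bytes (most-significant first): AC 88 62 1D C7 CD F7 5B.
In big-endian order the high byte comes first in memory.
So the memory order matches the most-significant-first order: AC 88 62 1D C7 CD F7 5B.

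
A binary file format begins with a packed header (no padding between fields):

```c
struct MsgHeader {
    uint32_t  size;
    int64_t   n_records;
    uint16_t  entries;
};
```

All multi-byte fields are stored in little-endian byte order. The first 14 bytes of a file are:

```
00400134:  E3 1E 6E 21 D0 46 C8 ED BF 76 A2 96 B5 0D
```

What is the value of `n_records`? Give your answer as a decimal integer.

-7592375455093078320

`n_records` follows `size` (4 bytes), so it starts at byte offset 4 and occupies 8 bytes.
Bytes at offsets 4..11: D0 46 C8 ED BF 76 A2 96.
Little-endian: lowest address holds the least-significant byte.
Reassemble most-significant byte first: 96 A2 76 BF ED C8 46 D0 → 0x96A276BFEDC846D0.
Top bit is set, so as a signed 64-bit value this is 0x96A276BFEDC846D0 − 2^64 = -7592375455093078320.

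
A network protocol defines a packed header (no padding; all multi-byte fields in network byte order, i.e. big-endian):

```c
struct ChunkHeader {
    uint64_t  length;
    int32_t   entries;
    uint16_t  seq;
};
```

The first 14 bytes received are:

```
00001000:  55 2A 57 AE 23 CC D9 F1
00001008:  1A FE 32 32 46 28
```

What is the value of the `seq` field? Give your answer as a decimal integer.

17960

`seq` follows `length` (8 B), `entries` (4 B), so it starts at offset 8 + 4 = 12 and occupies 2 bytes.
Bytes at offsets 12..13: 46 28.
Big-endian: lowest address holds the most-significant byte.
The bytes are already most-significant first: 0x4628.
0x4628 = 17960.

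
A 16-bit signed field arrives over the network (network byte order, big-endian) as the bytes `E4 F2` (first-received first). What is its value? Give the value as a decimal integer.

-6926

Big-endian: lowest address holds the most-significant byte.
The bytes are already most-significant first: 0xE4F2.
Top bit is set, so as a signed 16-bit value this is 0xE4F2 − 2^16 = -6926.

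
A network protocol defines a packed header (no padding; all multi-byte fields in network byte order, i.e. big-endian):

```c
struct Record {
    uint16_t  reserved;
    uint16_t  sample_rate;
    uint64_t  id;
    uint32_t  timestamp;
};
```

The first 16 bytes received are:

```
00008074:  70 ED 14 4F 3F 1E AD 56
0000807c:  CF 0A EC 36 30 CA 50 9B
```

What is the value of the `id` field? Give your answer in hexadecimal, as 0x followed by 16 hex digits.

0x3F1EAD56CF0AEC36

`id` follows `reserved` (2 B), `sample_rate` (2 B), so it starts at offset 2 + 2 = 4 and occupies 8 bytes.
Bytes at offsets 4..11: 3F 1E AD 56 CF 0A EC 36.
Big-endian: lowest address holds the most-significant byte.
The bytes are already most-significant first: 0x3F1EAD56CF0AEC36.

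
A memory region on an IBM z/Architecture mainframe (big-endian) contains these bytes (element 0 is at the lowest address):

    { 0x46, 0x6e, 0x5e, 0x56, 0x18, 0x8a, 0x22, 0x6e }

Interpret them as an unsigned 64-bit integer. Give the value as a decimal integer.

Big-endian stores the most-significant byte at the lowest address.
The bytes are already most-significant first: 0x466E5E56188A226E.
0x466E5E56188A226E = 5075097553965032046.

5075097553965032046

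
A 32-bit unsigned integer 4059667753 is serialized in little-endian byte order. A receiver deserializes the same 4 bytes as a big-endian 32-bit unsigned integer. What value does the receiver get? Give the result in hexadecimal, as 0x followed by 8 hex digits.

0x299DF9F1

4059667753 in 32-bit hexadecimal is 0xF1F99D29.
Stored little-endian, the bytes at ascending addresses are 29 9D F9 F1.
Read back as big-endian, the last byte is least significant, giving 0x299DF9F1.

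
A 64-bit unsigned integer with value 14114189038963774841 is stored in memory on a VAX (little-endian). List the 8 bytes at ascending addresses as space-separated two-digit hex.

14114189038963774841 in hexadecimal, padded to 64 bits, is 0xC3DFAC269825D579.
Split into bytes (most-significant first): C3 DF AC 26 98 25 D5 79.
In little-endian order the low byte comes first in memory.
So at ascending addresses the bytes are 79 D5 25 98 26 AC DF C3.

79 D5 25 98 26 AC DF C3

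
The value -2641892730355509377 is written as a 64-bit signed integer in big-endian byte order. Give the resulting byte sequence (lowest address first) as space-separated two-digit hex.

Two's complement of -2641892730355509377 in 64 bits: 2641892730355509377 = 0x24A9E370DF86E881; invert → 0xDB561C8F2079177E; add 1 → 0xDB561C8F2079177F.
Split into bytes (most-significant first): DB 56 1C 8F 20 79 17 7F.
In big-endian order the high byte comes first in memory.
So the memory order matches the most-significant-first order: DB 56 1C 8F 20 79 17 7F.

DB 56 1C 8F 20 79 17 7F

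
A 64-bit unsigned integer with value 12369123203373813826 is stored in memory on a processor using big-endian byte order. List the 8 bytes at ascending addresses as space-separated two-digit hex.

12369123203373813826 in hexadecimal, padded to 64 bits, is 0xABA7F404E0235042.
Split into bytes (most-significant first): AB A7 F4 04 E0 23 50 42.
Big-endian: lowest address holds the most-significant byte.
So the memory order matches the most-significant-first order: AB A7 F4 04 E0 23 50 42.

AB A7 F4 04 E0 23 50 42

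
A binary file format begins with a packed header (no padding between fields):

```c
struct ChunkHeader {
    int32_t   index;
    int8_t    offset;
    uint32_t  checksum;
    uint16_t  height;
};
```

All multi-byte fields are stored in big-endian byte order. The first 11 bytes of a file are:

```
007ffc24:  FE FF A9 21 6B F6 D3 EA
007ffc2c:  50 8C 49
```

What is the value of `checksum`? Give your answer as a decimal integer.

`checksum` follows `index` (4 B), `offset` (1 B), so it starts at offset 4 + 1 = 5 and occupies 4 bytes.
Bytes at offsets 5..8: F6 D3 EA 50.
In big-endian order the high byte comes first in memory.
The bytes are already most-significant first: 0xF6D3EA50.
0xF6D3EA50 = 4141083216.

4141083216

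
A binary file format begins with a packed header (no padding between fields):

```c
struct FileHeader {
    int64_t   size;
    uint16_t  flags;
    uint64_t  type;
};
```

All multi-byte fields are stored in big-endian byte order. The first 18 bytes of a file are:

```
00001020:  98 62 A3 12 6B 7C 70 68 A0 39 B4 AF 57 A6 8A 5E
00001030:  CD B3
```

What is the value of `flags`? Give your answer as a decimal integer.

`flags` follows `size` (8 bytes), so it starts at byte offset 8 and occupies 2 bytes.
Bytes at offsets 8..9: A0 39.
In big-endian order the high byte comes first in memory.
The bytes are already most-significant first: 0xA039.
0xA039 = 41017.

41017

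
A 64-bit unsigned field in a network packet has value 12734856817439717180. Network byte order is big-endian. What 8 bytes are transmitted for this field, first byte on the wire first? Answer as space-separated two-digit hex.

B0 BB 4C CD A4 F4 B7 3C

12734856817439717180 in hexadecimal, padded to 64 bits, is 0xB0BB4CCDA4F4B73C.
Split into bytes (most-significant first): B0 BB 4C CD A4 F4 B7 3C.
Big-endian stores the most-significant byte at the lowest address.
So the memory order matches the most-significant-first order: B0 BB 4C CD A4 F4 B7 3C.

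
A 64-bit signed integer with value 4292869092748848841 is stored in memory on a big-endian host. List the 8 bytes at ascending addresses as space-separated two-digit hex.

4292869092748848841 in hexadecimal, padded to 64 bits, is 0x3B9355B1FC8C6EC9.
Split into bytes (most-significant first): 3B 93 55 B1 FC 8C 6E C9.
In big-endian order the high byte comes first in memory.
So the memory order matches the most-significant-first order: 3B 93 55 B1 FC 8C 6E C9.

3B 93 55 B1 FC 8C 6E C9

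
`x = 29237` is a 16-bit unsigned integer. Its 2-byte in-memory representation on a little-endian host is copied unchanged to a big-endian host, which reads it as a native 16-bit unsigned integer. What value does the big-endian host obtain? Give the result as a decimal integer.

29237 in 16-bit hexadecimal is 0x7235.
Stored little-endian, the bytes at ascending addresses are 35 72.
Read back as big-endian, the last byte is least significant, giving 0x3572.
0x3572 = 13682.

13682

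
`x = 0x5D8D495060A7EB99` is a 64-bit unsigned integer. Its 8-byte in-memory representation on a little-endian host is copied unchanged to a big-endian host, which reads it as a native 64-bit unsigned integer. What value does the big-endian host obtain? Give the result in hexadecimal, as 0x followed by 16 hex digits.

0x99EBA76050498D5D

Stored little-endian, the bytes at ascending addresses are 99 EB A7 60 50 49 8D 5D.
Read back as big-endian, the last byte is least significant, giving 0x99EBA76050498D5D.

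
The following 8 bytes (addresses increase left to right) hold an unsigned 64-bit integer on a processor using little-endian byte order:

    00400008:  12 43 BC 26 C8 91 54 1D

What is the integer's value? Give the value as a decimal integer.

2113474413972964114

Little-endian: lowest address holds the least-significant byte.
Reassemble most-significant byte first: 1D 54 91 C8 26 BC 43 12 → 0x1D5491C826BC4312.
0x1D5491C826BC4312 = 2113474413972964114.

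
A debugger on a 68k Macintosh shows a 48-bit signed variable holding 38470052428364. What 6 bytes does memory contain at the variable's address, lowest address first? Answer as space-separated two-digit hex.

22 FD 01 CF 3A 4C

38470052428364 in hexadecimal, padded to 48 bits, is 0x22FD01CF3A4C.
Split into bytes (most-significant first): 22 FD 01 CF 3A 4C.
In big-endian order the high byte comes first in memory.
So the memory order matches the most-significant-first order: 22 FD 01 CF 3A 4C.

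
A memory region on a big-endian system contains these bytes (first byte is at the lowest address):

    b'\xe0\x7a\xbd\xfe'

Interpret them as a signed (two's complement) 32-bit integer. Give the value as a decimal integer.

-528826882

In big-endian order the high byte comes first in memory.
The bytes are already most-significant first: 0xE07ABDFE.
Top bit is set, so as a signed 32-bit value this is 0xE07ABDFE − 2^32 = -528826882.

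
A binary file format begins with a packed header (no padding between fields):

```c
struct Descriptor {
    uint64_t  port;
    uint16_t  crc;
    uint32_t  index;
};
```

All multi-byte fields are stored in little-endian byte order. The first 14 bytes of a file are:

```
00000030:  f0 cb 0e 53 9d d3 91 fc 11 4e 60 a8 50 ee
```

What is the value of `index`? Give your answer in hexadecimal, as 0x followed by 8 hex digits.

0xEE50A860

`index` follows `port` (8 B), `crc` (2 B), so it starts at offset 8 + 2 = 10 and occupies 4 bytes.
Bytes at offsets 10..13: 60 A8 50 EE.
Little-endian stores the least-significant byte at the lowest address.
Reassemble most-significant byte first: EE 50 A8 60 → 0xEE50A860.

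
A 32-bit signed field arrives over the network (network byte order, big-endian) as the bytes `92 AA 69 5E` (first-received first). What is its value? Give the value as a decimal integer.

-1834325666

Big-endian: lowest address holds the most-significant byte.
The bytes are already most-significant first: 0x92AA695E.
Top bit is set, so as a signed 32-bit value this is 0x92AA695E − 2^32 = -1834325666.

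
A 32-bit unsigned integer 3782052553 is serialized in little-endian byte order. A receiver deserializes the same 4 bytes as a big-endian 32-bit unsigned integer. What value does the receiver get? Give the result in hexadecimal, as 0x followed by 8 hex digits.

0xC98A6DE1

3782052553 in 32-bit hexadecimal is 0xE16D8AC9.
Stored little-endian, the bytes at ascending addresses are C9 8A 6D E1.
Read back as big-endian, the last byte is least significant, giving 0xC98A6DE1.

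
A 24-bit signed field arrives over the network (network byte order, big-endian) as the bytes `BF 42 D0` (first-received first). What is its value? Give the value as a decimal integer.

Big-endian stores the most-significant byte at the lowest address.
The bytes are already most-significant first: 0xBF42D0.
Top bit is set, so as a signed 24-bit value this is 0xBF42D0 − 2^24 = -4242736.

-4242736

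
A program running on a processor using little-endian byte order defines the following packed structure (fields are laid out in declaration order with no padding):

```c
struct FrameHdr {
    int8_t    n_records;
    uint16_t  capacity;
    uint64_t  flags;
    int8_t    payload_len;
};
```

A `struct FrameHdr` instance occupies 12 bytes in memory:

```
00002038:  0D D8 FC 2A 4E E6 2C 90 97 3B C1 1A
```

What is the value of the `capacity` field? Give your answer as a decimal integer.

64728

`capacity` follows `n_records` (1 byte), so it starts at byte offset 1 and occupies 2 bytes.
Bytes at offsets 1..2: D8 FC.
In little-endian order the low byte comes first in memory.
Reassemble most-significant byte first: FC D8 → 0xFCD8.
0xFCD8 = 64728.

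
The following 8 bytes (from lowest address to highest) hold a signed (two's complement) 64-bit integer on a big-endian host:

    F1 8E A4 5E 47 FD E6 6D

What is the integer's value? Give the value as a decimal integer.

-1040713739034302867

In big-endian order the high byte comes first in memory.
The bytes are already most-significant first: 0xF18EA45E47FDE66D.
Top bit is set, so as a signed 64-bit value this is 0xF18EA45E47FDE66D − 2^64 = -1040713739034302867.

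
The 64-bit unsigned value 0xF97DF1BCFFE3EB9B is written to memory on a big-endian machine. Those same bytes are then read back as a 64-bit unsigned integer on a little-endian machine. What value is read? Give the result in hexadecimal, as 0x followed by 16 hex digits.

Stored big-endian, the bytes at ascending addresses are F9 7D F1 BC FF E3 EB 9B.
Read back as little-endian, the first byte is least significant, giving 0x9BEBE3FFBCF17DF9.

0x9BEBE3FFBCF17DF9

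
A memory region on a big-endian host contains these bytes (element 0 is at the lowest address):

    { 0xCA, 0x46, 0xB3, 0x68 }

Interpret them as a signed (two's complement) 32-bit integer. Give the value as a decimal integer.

In big-endian order the high byte comes first in memory.
The bytes are already most-significant first: 0xCA46B368.
Top bit is set, so as a signed 32-bit value this is 0xCA46B368 − 2^32 = -901336216.

-901336216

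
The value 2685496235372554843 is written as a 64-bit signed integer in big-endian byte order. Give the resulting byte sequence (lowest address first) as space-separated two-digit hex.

2685496235372554843 in hexadecimal, padded to 64 bits, is 0x2544CC990307AA5B.
Split into bytes (most-significant first): 25 44 CC 99 03 07 AA 5B.
In big-endian order the high byte comes first in memory.
So the memory order matches the most-significant-first order: 25 44 CC 99 03 07 AA 5B.

25 44 CC 99 03 07 AA 5B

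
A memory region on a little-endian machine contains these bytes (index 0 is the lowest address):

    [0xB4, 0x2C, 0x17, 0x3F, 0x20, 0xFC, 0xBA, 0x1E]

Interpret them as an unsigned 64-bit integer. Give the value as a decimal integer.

Little-endian stores the least-significant byte at the lowest address.
Reassemble most-significant byte first: 1E BA FC 20 3F 17 2C B4 → 0x1EBAFC203F172CB4.
0x1EBAFC203F172CB4 = 2214359382233656500.

2214359382233656500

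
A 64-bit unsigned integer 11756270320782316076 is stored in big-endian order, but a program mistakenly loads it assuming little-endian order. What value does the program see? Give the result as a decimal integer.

11756270320782316076 in 64-bit hexadecimal is 0xA326A991C1B2922C.
Stored big-endian, the bytes at ascending addresses are A3 26 A9 91 C1 B2 92 2C.
Read back as little-endian, the first byte is least significant, giving 0x2C92B2C191A926A3.
0x2C92B2C191A926A3 = 3211826028710799011.

3211826028710799011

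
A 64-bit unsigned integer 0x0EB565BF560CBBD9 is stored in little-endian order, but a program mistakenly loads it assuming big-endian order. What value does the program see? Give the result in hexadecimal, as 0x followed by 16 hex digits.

0xD9BB0C56BF65B50E

Stored little-endian, the bytes at ascending addresses are D9 BB 0C 56 BF 65 B5 0E.
Read back as big-endian, the last byte is least significant, giving 0xD9BB0C56BF65B50E.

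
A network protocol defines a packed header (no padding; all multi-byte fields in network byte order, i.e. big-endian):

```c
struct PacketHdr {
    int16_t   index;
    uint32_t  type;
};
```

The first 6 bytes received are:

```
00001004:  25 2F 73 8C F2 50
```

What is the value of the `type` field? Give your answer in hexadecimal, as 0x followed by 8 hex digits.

`type` follows `index` (2 bytes), so it starts at byte offset 2 and occupies 4 bytes.
Bytes at offsets 2..5: 73 8C F2 50.
Big-endian: lowest address holds the most-significant byte.
The bytes are already most-significant first: 0x738CF250.

0x738CF250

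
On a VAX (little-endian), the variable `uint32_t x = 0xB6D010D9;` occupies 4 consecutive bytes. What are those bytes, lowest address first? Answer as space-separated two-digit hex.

D9 10 D0 B6

Split into bytes (most-significant first): B6 D0 10 D9.
Little-endian: lowest address holds the least-significant byte.
So at ascending addresses the bytes are D9 10 D0 B6.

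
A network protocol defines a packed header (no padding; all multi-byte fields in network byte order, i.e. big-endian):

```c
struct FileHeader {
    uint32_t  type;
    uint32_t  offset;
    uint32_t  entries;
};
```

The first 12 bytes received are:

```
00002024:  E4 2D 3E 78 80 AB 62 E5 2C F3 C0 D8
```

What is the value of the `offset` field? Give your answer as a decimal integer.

2158715621

`offset` follows `type` (4 bytes), so it starts at byte offset 4 and occupies 4 bytes.
Bytes at offsets 4..7: 80 AB 62 E5.
Big-endian stores the most-significant byte at the lowest address.
The bytes are already most-significant first: 0x80AB62E5.
0x80AB62E5 = 2158715621.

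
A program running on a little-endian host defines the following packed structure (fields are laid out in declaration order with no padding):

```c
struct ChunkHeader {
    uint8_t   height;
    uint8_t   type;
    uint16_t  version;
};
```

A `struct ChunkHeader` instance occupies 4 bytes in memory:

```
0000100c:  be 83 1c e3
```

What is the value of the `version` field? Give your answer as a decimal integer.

58140

`version` follows `height` (1 B), `type` (1 B), so it starts at offset 1 + 1 = 2 and occupies 2 bytes.
Bytes at offsets 2..3: 1C E3.
Little-endian: lowest address holds the least-significant byte.
Reassemble most-significant byte first: E3 1C → 0xE31C.
0xE31C = 58140.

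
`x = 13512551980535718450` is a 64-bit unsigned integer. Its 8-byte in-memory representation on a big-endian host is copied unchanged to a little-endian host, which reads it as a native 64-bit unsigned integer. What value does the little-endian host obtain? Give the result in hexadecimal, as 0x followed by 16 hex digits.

0x3222D5086F3A86BB

13512551980535718450 in 64-bit hexadecimal is 0xBB863A6F08D52232.
Stored big-endian, the bytes at ascending addresses are BB 86 3A 6F 08 D5 22 32.
Read back as little-endian, the first byte is least significant, giving 0x3222D5086F3A86BB.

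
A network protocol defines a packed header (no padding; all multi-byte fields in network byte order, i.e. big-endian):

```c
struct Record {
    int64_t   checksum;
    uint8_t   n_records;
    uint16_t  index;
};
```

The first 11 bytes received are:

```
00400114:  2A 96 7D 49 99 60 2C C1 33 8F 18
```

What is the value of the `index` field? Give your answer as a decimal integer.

`index` follows `checksum` (8 B), `n_records` (1 B), so it starts at offset 8 + 1 = 9 and occupies 2 bytes.
Bytes at offsets 9..10: 8F 18.
Big-endian stores the most-significant byte at the lowest address.
The bytes are already most-significant first: 0x8F18.
0x8F18 = 36632.

36632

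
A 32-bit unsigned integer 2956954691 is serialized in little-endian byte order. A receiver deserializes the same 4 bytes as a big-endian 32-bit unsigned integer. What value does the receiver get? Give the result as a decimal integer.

1133264816

2956954691 in 32-bit hexadecimal is 0xB03F8C43.
Stored little-endian, the bytes at ascending addresses are 43 8C 3F B0.
Read back as big-endian, the last byte is least significant, giving 0x438C3FB0.
0x438C3FB0 = 1133264816.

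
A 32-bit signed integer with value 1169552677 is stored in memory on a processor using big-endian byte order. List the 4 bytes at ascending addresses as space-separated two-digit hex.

1169552677 in hexadecimal, padded to 32 bits, is 0x45B5F525.
Split into bytes (most-significant first): 45 B5 F5 25.
In big-endian order the high byte comes first in memory.
So the memory order matches the most-significant-first order: 45 B5 F5 25.

45 B5 F5 25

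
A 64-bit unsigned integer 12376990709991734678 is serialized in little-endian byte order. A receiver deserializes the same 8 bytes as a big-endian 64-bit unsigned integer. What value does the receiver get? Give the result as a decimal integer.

12376990709991734678 in 64-bit hexadecimal is 0xABC3E779815DFD96.
Stored little-endian, the bytes at ascending addresses are 96 FD 5D 81 79 E7 C3 AB.
Read back as big-endian, the last byte is least significant, giving 0x96FD5D8179E7C3AB.
0x96FD5D8179E7C3AB = 10879955085474382763.

10879955085474382763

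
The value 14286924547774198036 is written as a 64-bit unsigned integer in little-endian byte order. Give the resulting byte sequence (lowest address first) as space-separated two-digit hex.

14286924547774198036 in hexadecimal, padded to 64 bits, is 0xC6455A2E4AE3B114.
Split into bytes (most-significant first): C6 45 5A 2E 4A E3 B1 14.
Little-endian stores the least-significant byte at the lowest address.
So at ascending addresses the bytes are 14 B1 E3 4A 2E 5A 45 C6.

14 B1 E3 4A 2E 5A 45 C6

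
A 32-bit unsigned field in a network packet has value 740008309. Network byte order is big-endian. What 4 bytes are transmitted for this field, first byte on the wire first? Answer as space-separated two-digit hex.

2C 1B A1 75

740008309 in hexadecimal, padded to 32 bits, is 0x2C1BA175.
Split into bytes (most-significant first): 2C 1B A1 75.
Big-endian: lowest address holds the most-significant byte.
So the memory order matches the most-significant-first order: 2C 1B A1 75.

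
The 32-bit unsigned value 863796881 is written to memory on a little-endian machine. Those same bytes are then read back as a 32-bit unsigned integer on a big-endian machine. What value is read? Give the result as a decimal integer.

2440985651

863796881 in 32-bit hexadecimal is 0x337C7E91.
Stored little-endian, the bytes at ascending addresses are 91 7E 7C 33.
Read back as big-endian, the last byte is least significant, giving 0x917E7C33.
0x917E7C33 = 2440985651.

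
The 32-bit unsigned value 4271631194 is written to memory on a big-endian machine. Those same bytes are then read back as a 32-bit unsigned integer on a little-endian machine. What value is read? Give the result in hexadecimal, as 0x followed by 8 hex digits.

4271631194 in 32-bit hexadecimal is 0xFE9BEB5A.
Stored big-endian, the bytes at ascending addresses are FE 9B EB 5A.
Read back as little-endian, the first byte is least significant, giving 0x5AEB9BFE.

0x5AEB9BFE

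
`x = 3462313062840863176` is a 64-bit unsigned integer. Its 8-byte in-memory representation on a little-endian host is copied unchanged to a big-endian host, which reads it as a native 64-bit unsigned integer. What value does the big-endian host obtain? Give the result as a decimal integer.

3462313062840863176 in 64-bit hexadecimal is 0x300C9B62F3D309C8.
Stored little-endian, the bytes at ascending addresses are C8 09 D3 F3 62 9B 0C 30.
Read back as big-endian, the last byte is least significant, giving 0xC809D3F3629B0C30.
0xC809D3F3629B0C30 = 14414285124660825136.

14414285124660825136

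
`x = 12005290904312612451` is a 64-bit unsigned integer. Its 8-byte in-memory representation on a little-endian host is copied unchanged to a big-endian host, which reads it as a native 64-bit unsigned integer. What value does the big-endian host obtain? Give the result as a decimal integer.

7135611113715833766

12005290904312612451 in 64-bit hexadecimal is 0xA69B5C7880C80663.
Stored little-endian, the bytes at ascending addresses are 63 06 C8 80 78 5C 9B A6.
Read back as big-endian, the last byte is least significant, giving 0x6306C880785C9BA6.
0x6306C880785C9BA6 = 7135611113715833766.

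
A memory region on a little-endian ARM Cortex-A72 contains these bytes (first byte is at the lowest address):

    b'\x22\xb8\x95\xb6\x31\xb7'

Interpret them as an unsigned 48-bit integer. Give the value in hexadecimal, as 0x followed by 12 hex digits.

0xB731B695B822

In little-endian order the low byte comes first in memory.
Reassemble most-significant byte first: B7 31 B6 95 B8 22 → 0xB731B695B822.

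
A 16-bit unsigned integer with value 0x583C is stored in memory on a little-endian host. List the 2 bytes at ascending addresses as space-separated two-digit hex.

3C 58

Split into bytes (most-significant first): 58 3C.
Little-endian stores the least-significant byte at the lowest address.
So at ascending addresses the bytes are 3C 58.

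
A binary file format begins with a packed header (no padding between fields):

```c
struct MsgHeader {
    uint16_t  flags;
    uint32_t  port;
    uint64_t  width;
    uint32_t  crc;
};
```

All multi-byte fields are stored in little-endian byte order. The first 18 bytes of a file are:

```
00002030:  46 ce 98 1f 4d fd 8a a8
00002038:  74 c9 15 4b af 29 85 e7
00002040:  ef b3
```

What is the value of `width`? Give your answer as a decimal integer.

3003702033425672330

`width` follows `flags` (2 B), `port` (4 B), so it starts at offset 2 + 4 = 6 and occupies 8 bytes.
Bytes at offsets 6..13: 8A A8 74 C9 15 4B AF 29.
In little-endian order the low byte comes first in memory.
Reassemble most-significant byte first: 29 AF 4B 15 C9 74 A8 8A → 0x29AF4B15C974A88A.
0x29AF4B15C974A88A = 3003702033425672330.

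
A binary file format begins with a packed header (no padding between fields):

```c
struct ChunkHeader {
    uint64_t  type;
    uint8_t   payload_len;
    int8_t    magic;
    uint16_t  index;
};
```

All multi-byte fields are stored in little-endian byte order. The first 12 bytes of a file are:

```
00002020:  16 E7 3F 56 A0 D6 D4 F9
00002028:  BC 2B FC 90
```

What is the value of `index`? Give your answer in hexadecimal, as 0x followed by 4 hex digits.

`index` follows `type` (8 B), `payload_len` (1 B), `magic` (1 B), so it starts at offset 8 + 1 + 1 = 10 and occupies 2 bytes.
Bytes at offsets 10..11: FC 90.
Little-endian: lowest address holds the least-significant byte.
Reassemble most-significant byte first: 90 FC → 0x90FC.

0x90FC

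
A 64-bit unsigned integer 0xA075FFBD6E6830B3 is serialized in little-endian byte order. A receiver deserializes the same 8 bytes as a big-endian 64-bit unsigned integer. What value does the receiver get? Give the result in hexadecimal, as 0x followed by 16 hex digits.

0xB330686EBDFF75A0

Stored little-endian, the bytes at ascending addresses are B3 30 68 6E BD FF 75 A0.
Read back as big-endian, the last byte is least significant, giving 0xB330686EBDFF75A0.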